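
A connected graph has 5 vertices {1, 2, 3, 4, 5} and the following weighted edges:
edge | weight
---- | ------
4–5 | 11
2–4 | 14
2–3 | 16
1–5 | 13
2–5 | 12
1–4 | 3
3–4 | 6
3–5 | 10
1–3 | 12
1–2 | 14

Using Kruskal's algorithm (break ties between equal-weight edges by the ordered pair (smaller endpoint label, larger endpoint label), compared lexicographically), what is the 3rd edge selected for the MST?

Kruskal: consider edges lightest-first.
1–4 (3): add. Components now {1,4} {2} {3} {5}
3–4 (6): add. Components now {1,3,4} {2} {5}
3–5 (10): add. Components now {1,3,4,5} {2}
4–5 (11): skip — 4 and 5 already connected.
1–3 (12): skip — 1 and 3 already connected.
2–5 (12): add. Components now {1,2,3,4,5}
The 3rd edge added is 3–5.

3-5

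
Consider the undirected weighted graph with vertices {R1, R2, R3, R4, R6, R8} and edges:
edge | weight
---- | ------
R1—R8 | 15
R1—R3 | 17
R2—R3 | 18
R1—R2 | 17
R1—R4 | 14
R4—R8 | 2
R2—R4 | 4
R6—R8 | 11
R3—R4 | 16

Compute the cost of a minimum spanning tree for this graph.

Prim's algorithm from R8:
Step 1: cheapest edge leaving the tree is R4—R8 (2); add R4.
Step 2: cheapest edge leaving the tree is R2—R4 (4); add R2.
Step 3: cheapest edge leaving the tree is R6—R8 (11); add R6.
Step 4: cheapest edge leaving the tree is R1—R4 (14); add R1.
Step 5: cheapest edge leaving the tree is R3—R4 (16); add R3.
MST edges: R4—R8, R2—R4, R6—R8, R1—R4, R3—R4; total weight 2+4+11+14+16 = 47.

47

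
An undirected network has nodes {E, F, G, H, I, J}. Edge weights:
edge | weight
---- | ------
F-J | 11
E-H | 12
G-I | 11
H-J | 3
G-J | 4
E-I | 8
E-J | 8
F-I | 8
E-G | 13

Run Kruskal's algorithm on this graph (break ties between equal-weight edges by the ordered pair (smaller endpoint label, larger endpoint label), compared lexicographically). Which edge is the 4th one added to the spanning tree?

E-J

Sort edges by weight, then run Kruskal:
H-J (3): add. Components now {E} {F} {G} {H,J} {I}
G-J (4): add. Components now {E} {F} {G,H,J} {I}
E-I (8): add. Components now {E,I} {F} {G,H,J}
E-J (8): add. Components now {E,G,H,I,J} {F}
F-I (8): add. Components now {E,F,G,H,I,J}
The 4th edge added is E-J.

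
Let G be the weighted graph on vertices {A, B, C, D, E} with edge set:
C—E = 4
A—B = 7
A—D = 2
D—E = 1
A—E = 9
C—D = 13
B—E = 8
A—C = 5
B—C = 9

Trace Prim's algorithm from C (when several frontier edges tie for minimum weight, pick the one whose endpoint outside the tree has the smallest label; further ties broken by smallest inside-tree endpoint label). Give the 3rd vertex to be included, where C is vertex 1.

D

Prim's algorithm from C:
Step 1: frontier [C—E 4, A—C 5, B—C 9, C—D 13] → take C—E (4); add E.
Step 2: frontier [A—C 5, B—C 9, C—D 13, D—E 1, B—E 8, A—E 9] → take D—E (1); add D.
Step 3: frontier [A—C 5, B—C 9, A—D 2, B—E 8, A—E 9] → take A—D (2); add A.
Step 4: frontier [A—B 7, B—C 9, B—E 8] → take A—B (7); add B.
Vertex order: C, E, D, A, B. The 3rd vertex is D.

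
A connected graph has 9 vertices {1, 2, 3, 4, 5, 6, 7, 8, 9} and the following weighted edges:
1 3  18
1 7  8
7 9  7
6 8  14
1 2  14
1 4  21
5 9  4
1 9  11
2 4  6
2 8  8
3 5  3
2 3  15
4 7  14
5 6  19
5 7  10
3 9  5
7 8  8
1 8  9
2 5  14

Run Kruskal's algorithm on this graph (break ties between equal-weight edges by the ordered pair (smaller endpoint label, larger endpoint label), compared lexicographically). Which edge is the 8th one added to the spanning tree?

6-8

Kruskal's algorithm — process edges by increasing weight (ties by edge label):
3 5 (3): add — endpoints in different components.
5 9 (4): add — endpoints in different components.
3 9 (5): skip — 3 and 9 already connected.
2 4 (6): add — endpoints in different components.
7 9 (7): add — endpoints in different components.
1 7 (8): add — endpoints in different components.
2 8 (8): add — endpoints in different components.
7 8 (8): add — endpoints in different components.
1 8 (9): skip — 1 and 8 already connected.
5 7 (10): skip — 5 and 7 already connected.
1 9 (11): skip — 1 and 9 already connected.
1 2 (14): skip — 1 and 2 already connected.
2 5 (14): skip — 2 and 5 already connected.
4 7 (14): skip — 4 and 7 already connected.
6 8 (14): add — endpoints in different components.
The 8th edge added is 6 8.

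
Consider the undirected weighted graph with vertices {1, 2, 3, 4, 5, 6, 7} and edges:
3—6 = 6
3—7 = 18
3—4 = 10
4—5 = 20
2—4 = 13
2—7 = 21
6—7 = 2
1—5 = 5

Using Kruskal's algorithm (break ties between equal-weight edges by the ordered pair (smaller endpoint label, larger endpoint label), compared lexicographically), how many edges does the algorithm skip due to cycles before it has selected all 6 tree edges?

1

Sort edges by weight, then run Kruskal:
6—7 (2): add — endpoints in different components.
1—5 (5): add — endpoints in different components.
3—6 (6): add — endpoints in different components.
3—4 (10): add — endpoints in different components.
2—4 (13): add — endpoints in different components.
3—7 (18): skip — 3 and 7 already connected.
4—5 (20): add — endpoints in different components.
Edges rejected before the tree was complete: 1.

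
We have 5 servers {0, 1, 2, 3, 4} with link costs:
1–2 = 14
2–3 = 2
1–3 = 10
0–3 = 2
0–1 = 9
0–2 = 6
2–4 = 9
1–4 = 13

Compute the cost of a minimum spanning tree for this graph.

Prim's algorithm from 4:
Step 1: cheapest edge leaving the tree is 2–4 (9); add 2.
Step 2: cheapest edge leaving the tree is 2–3 (2); add 3.
Step 3: cheapest edge leaving the tree is 0–3 (2); add 0.
Step 4: cheapest edge leaving the tree is 0–1 (9); add 1.
MST edges: 2–4, 2–3, 0–3, 0–1; total weight 9+2+2+9 = 22.

22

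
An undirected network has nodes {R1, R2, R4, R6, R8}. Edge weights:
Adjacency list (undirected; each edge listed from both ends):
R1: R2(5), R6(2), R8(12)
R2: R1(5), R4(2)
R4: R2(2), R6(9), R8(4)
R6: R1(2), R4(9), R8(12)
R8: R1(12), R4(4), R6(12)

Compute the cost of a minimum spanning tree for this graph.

Prim's algorithm from R6:
Step 1: frontier [R1 R6 2, R4 R6 9, R6 R8 12] → take R1 R6 (2); add R1.
Step 2: frontier [R1 R2 5, R1 R8 12, R4 R6 9, R6 R8 12] → take R1 R2 (5); add R2.
Step 3: frontier [R1 R8 12, R2 R4 2, R4 R6 9, R6 R8 12] → take R2 R4 (2); add R4.
Step 4: frontier [R1 R8 12, R4 R8 4, R6 R8 12] → take R4 R8 (4); add R8.
MST edges: R1 R6, R1 R2, R2 R4, R4 R8; total weight 2+5+2+4 = 13.

13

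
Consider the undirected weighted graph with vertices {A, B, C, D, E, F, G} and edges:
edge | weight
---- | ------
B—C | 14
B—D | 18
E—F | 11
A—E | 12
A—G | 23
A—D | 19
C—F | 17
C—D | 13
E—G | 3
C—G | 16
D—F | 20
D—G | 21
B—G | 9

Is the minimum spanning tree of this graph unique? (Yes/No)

Sort edges by weight, then run Kruskal:
E—G (3): add. Components now {A} {B} {C} {D} {E,G} {F}
B—G (9): add. Components now {A} {B,E,G} {C} {D} {F}
E—F (11): add. Components now {A} {B,E,F,G} {C} {D}
A—E (12): add. Components now {A,B,E,F,G} {C} {D}
C—D (13): add. Components now {A,B,E,F,G} {C,D}
B—C (14): add. Components now {A,B,C,D,E,F,G}
Every non-tree edge has weight strictly greater than the heaviest edge on the tree path between its endpoints, so the MST is unique.

Yes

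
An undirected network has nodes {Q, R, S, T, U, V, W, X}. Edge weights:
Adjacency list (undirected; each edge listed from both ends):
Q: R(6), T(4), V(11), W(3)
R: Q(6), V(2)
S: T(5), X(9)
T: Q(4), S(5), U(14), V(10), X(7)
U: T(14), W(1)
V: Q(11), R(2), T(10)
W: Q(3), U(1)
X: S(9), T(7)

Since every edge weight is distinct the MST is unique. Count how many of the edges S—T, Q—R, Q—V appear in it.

Kruskal's algorithm — process edges by increasing weight (ties by edge label):
U—W (1): add — endpoints in different components.
R—V (2): add — endpoints in different components.
Q—W (3): add — endpoints in different components.
Q—T (4): add — endpoints in different components.
S—T (5): add — endpoints in different components.
Q—R (6): add — endpoints in different components.
T—X (7): add — endpoints in different components.
MST edge set: {U—W, R—V, Q—W, Q—T, S—T, Q—R, T—X}.
Of the listed edges, {S—T, Q—R} are in the MST → 2.

2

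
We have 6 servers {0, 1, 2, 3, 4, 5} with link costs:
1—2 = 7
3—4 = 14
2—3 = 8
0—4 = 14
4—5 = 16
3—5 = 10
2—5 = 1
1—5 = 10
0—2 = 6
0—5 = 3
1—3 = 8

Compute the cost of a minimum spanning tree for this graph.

Sort edges by weight, then run Kruskal:
2—5 (1): add. Components now {0} {1} {2,5} {3} {4}
0—5 (3): add. Components now {0,2,5} {1} {3} {4}
0—2 (6): skip — 0 and 2 already connected.
1—2 (7): add. Components now {0,1,2,5} {3} {4}
1—3 (8): add. Components now {0,1,2,3,5} {4}
2—3 (8): skip — 2 and 3 already connected.
1—5 (10): skip — 1 and 5 already connected.
3—5 (10): skip — 3 and 5 already connected.
0—4 (14): add. Components now {0,1,2,3,4,5}
MST edges: 2—5, 0—5, 1—2, 1—3, 0—4; total weight 1+3+7+8+14 = 33.

33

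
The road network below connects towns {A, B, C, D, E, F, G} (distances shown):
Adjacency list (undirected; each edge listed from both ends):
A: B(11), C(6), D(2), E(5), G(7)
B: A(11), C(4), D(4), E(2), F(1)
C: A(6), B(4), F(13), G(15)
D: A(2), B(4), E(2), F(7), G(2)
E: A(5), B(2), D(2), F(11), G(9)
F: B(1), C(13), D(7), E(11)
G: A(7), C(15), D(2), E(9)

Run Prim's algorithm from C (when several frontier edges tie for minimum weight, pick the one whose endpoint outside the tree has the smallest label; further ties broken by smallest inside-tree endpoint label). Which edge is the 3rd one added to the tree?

B-E

Prim, starting at C.
Step 1: cheapest edge leaving the tree is B–C (4); add B.
Step 2: cheapest edge leaving the tree is B–F (1); add F.
Step 3: cheapest edge leaving the tree is B–E (2); add E.
Step 4: cheapest edge leaving the tree is D–E (2); add D.
Step 5: cheapest edge leaving the tree is A–D (2); add A.
Step 6: cheapest edge leaving the tree is D–G (2); add G.
The 3rd edge added is B–E.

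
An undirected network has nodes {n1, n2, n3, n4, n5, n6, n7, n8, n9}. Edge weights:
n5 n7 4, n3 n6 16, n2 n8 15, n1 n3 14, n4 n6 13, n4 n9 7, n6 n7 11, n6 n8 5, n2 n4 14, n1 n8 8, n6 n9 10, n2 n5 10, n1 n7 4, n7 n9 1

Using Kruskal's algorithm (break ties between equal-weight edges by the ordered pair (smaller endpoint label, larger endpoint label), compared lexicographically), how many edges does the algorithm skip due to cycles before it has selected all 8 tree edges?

3

Kruskal's algorithm — process edges by increasing weight (ties by edge label):
n7 n9 (1): add — endpoints in different components.
n1 n7 (4): add — endpoints in different components.
n5 n7 (4): add — endpoints in different components.
n6 n8 (5): add — endpoints in different components.
n4 n9 (7): add — endpoints in different components.
n1 n8 (8): add — endpoints in different components.
n2 n5 (10): add — endpoints in different components.
n6 n9 (10): skip — n9 and n6 already connected.
n6 n7 (11): skip — n7 and n6 already connected.
n4 n6 (13): skip — n4 and n6 already connected.
n1 n3 (14): add — endpoints in different components.
Edges rejected before the tree was complete: 3.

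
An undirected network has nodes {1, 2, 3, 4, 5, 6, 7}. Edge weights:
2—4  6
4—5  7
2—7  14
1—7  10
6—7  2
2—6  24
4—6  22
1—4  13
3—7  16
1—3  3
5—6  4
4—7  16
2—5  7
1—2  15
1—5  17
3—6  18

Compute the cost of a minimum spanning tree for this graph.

Kruskal: consider edges lightest-first.
6—7 (2): add. Components now {1} {2} {3} {4} {5} {6,7}
1—3 (3): add. Components now {1,3} {2} {4} {5} {6,7}
5—6 (4): add. Components now {1,3} {2} {4} {5,6,7}
2—4 (6): add. Components now {1,3} {2,4} {5,6,7}
2—5 (7): add. Components now {1,3} {2,4,5,6,7}
4—5 (7): skip — 4 and 5 already connected.
1—7 (10): add. Components now {1,2,3,4,5,6,7}
MST edges: 6—7, 1—3, 5—6, 2—4, 2—5, 1—7; total weight 2+3+4+6+7+10 = 32.

32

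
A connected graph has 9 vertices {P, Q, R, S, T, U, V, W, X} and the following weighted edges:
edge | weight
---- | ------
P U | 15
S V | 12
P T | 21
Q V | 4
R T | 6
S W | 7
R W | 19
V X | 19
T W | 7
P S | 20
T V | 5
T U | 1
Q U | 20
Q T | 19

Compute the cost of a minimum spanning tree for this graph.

64

Grow the tree from P using Prim:
Step 1: cheapest edge leaving the tree is P U (15); add U.
Step 2: cheapest edge leaving the tree is T U (1); add T.
Step 3: cheapest edge leaving the tree is T V (5); add V.
Step 4: cheapest edge leaving the tree is Q V (4); add Q.
Step 5: cheapest edge leaving the tree is R T (6); add R.
Step 6: cheapest edge leaving the tree is T W (7); add W.
Step 7: cheapest edge leaving the tree is S W (7); add S.
Step 8: cheapest edge leaving the tree is V X (19); add X.
MST edges: P U, T U, T V, Q V, R T, T W, S W, V X; total weight 15+1+5+4+6+7+7+19 = 64.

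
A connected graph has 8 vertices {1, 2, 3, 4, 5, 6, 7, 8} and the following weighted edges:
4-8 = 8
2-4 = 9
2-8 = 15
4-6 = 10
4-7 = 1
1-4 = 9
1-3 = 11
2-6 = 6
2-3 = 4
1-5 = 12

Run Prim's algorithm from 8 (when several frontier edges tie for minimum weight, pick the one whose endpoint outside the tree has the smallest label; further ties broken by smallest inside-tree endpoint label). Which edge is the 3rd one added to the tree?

Prim, starting at 8.
Step 1: frontier [4-8 8, 2-8 15] → take 4-8 (8); add 4.
Step 2: frontier [4-7 1, 1-4 9, 2-4 9, 4-6 10, 2-8 15] → take 4-7 (1); add 7.
Step 3: frontier [1-4 9, 2-4 9, 4-6 10, 2-8 15] → take 1-4 (9); add 1.
Step 4: frontier [1-3 11, 1-5 12, 2-4 9, 4-6 10, 2-8 15] → take 2-4 (9); add 2.
Step 5: frontier [1-3 11, 1-5 12, 2-3 4, 2-6 6, 4-6 10] → take 2-3 (4); add 3.
Step 6: frontier [1-5 12, 2-6 6, 4-6 10] → take 2-6 (6); add 6.
Step 7: frontier [1-5 12] → take 1-5 (12); add 5.
The 3rd edge added is 1-4.

1-4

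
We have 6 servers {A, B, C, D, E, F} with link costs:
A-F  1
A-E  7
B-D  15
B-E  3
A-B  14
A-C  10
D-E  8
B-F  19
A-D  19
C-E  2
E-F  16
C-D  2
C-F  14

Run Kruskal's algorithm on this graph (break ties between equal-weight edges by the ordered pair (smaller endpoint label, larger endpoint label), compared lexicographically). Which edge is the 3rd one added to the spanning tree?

C-E

Kruskal's algorithm — process edges by increasing weight (ties by edge label):
A-F (1): add — endpoints in different components.
C-D (2): add — endpoints in different components.
C-E (2): add — endpoints in different components.
B-E (3): add — endpoints in different components.
A-E (7): add — endpoints in different components.
The 3rd edge added is C-E.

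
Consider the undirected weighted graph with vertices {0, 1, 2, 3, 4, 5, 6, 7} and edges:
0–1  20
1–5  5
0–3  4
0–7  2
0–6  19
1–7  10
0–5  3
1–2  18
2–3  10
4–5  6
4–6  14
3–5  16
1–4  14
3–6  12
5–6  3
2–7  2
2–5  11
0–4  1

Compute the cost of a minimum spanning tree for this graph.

20

Sort edges by weight, then run Kruskal:
0–4 (1): add — endpoints in different components.
0–7 (2): add — endpoints in different components.
2–7 (2): add — endpoints in different components.
0–5 (3): add — endpoints in different components.
5–6 (3): add — endpoints in different components.
0–3 (4): add — endpoints in different components.
1–5 (5): add — endpoints in different components.
MST edges: 0–4, 0–7, 2–7, 0–5, 5–6, 0–3, 1–5; total weight 1+2+2+3+3+4+5 = 20.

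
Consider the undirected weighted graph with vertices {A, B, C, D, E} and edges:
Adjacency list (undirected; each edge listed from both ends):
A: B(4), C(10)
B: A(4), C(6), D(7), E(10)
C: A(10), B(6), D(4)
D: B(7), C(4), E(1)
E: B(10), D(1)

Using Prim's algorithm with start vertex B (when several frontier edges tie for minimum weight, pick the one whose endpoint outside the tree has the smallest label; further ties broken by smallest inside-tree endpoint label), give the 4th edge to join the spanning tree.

D-E

Prim, starting at B.
Step 1: cheapest edge leaving the tree is A-B (4); add A.
Step 2: cheapest edge leaving the tree is B-C (6); add C.
Step 3: cheapest edge leaving the tree is C-D (4); add D.
Step 4: cheapest edge leaving the tree is D-E (1); add E.
The 4th edge added is D-E.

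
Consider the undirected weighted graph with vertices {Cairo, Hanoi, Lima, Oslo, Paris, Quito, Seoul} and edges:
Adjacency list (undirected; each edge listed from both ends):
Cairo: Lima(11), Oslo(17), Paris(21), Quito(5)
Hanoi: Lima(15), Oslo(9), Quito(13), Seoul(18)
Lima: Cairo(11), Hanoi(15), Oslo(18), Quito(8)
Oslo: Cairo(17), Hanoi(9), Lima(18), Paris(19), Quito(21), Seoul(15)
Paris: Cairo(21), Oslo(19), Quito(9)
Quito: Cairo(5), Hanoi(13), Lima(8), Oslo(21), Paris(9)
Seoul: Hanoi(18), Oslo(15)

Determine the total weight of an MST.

Grow the tree from Cairo using Prim:
Step 1: cheapest edge leaving the tree is Cairo—Quito (5); add Quito.
Step 2: cheapest edge leaving the tree is Lima—Quito (8); add Lima.
Step 3: cheapest edge leaving the tree is Paris—Quito (9); add Paris.
Step 4: cheapest edge leaving the tree is Hanoi—Quito (13); add Hanoi.
Step 5: cheapest edge leaving the tree is Hanoi—Oslo (9); add Oslo.
Step 6: cheapest edge leaving the tree is Oslo—Seoul (15); add Seoul.
MST edges: Cairo—Quito, Lima—Quito, Paris—Quito, Hanoi—Quito, Hanoi—Oslo, Oslo—Seoul; total weight 5+8+9+13+9+15 = 59.

59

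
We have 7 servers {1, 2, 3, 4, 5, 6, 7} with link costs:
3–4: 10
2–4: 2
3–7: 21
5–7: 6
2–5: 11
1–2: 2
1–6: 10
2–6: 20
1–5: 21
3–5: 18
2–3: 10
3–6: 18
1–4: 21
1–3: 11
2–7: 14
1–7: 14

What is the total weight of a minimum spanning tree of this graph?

41

Sort edges by weight, then run Kruskal:
1–2 (2): add. Components now {1,2} {3} {4} {5} {6} {7}
2–4 (2): add. Components now {1,2,4} {3} {5} {6} {7}
5–7 (6): add. Components now {1,2,4} {3} {5,7} {6}
1–6 (10): add. Components now {1,2,4,6} {3} {5,7}
2–3 (10): add. Components now {1,2,3,4,6} {5,7}
3–4 (10): skip — 3 and 4 already connected.
1–3 (11): skip — 1 and 3 already connected.
2–5 (11): add. Components now {1,2,3,4,5,6,7}
MST edges: 1–2, 2–4, 5–7, 1–6, 2–3, 2–5; total weight 2+2+6+10+10+11 = 41.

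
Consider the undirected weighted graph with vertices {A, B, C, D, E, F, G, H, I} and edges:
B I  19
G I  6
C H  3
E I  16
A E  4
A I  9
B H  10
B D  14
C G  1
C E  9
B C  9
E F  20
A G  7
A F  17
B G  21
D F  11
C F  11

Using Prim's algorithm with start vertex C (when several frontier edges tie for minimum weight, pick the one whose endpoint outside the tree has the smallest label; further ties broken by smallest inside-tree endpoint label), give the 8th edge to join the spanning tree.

Prim, starting at C.
Step 1: cheapest edge leaving the tree is C G (1); add G.
Step 2: cheapest edge leaving the tree is C H (3); add H.
Step 3: cheapest edge leaving the tree is G I (6); add I.
Step 4: cheapest edge leaving the tree is A G (7); add A.
Step 5: cheapest edge leaving the tree is A E (4); add E.
Step 6: cheapest edge leaving the tree is B C (9); add B.
Step 7: cheapest edge leaving the tree is C F (11); add F.
Step 8: cheapest edge leaving the tree is D F (11); add D.
The 8th edge added is D F.

D-F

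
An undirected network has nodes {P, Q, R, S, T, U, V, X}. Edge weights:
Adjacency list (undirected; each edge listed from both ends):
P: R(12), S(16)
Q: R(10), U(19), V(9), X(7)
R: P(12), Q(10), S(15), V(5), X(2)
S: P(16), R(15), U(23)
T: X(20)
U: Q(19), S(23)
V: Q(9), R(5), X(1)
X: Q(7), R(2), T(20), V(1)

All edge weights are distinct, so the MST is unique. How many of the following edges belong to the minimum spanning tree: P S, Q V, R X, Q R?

Sort edges by weight, then run Kruskal:
V X (1): add — endpoints in different components.
R X (2): add — endpoints in different components.
R V (5): skip — V and R already connected.
Q X (7): add — endpoints in different components.
Q V (9): skip — Q and V already connected.
Q R (10): skip — Q and R already connected.
P R (12): add — endpoints in different components.
R S (15): add — endpoints in different components.
P S (16): skip — S and P already connected.
Q U (19): add — endpoints in different components.
T X (20): add — endpoints in different components.
MST edge set: {V X, R X, Q X, P R, R S, Q U, T X}.
Of the listed edges, {R X} are in the MST → 1.

1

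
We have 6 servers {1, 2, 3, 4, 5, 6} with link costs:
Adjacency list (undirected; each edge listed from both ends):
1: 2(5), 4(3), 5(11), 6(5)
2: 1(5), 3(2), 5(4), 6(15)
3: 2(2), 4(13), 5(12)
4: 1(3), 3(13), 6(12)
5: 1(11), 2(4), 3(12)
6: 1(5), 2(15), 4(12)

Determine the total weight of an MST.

Prim's algorithm from 2:
Step 1: cheapest edge leaving the tree is 2–3 (2); add 3.
Step 2: cheapest edge leaving the tree is 2–5 (4); add 5.
Step 3: cheapest edge leaving the tree is 1–2 (5); add 1.
Step 4: cheapest edge leaving the tree is 1–4 (3); add 4.
Step 5: cheapest edge leaving the tree is 1–6 (5); add 6.
MST edges: 2–3, 2–5, 1–2, 1–4, 1–6; total weight 2+4+5+3+5 = 19.

19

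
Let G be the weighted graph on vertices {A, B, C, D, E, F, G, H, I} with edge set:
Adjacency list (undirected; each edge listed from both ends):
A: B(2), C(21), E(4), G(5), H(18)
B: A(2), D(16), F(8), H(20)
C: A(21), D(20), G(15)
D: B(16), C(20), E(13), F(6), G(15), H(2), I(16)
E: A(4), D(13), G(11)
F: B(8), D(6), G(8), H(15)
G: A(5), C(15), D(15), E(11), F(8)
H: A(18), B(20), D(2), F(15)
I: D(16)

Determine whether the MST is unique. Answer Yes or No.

No

Kruskal: consider edges lightest-first.
A–B (2): add — endpoints in different components.
D–H (2): add — endpoints in different components.
A–E (4): add — endpoints in different components.
A–G (5): add — endpoints in different components.
D–F (6): add — endpoints in different components.
B–F (8): add — endpoints in different components.
F–G (8): skip — F and G already connected.
E–G (11): skip — E and G already connected.
D–E (13): skip — D and E already connected.
C–G (15): add — endpoints in different components.
D–G (15): skip — D and G already connected.
F–H (15): skip — F and H already connected.
B–D (16): skip — B and D already connected.
D–I (16): add — endpoints in different components.
Non-tree edge F–G has weight 8, equal to the heaviest edge on its tree cycle — swapping gives another MST of the same weight. Not unique.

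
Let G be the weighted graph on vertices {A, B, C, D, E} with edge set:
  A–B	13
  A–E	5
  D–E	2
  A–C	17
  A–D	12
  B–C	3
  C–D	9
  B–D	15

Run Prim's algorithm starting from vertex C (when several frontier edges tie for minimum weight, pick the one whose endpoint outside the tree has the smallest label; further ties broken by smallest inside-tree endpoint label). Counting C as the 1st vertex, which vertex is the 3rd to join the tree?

Grow the tree from C using Prim:
Step 1: cheapest edge leaving the tree is B–C (3); add B.
Step 2: cheapest edge leaving the tree is C–D (9); add D.
Step 3: cheapest edge leaving the tree is D–E (2); add E.
Step 4: cheapest edge leaving the tree is A–E (5); add A.
Vertex order: C, B, D, E, A. The 3rd vertex is D.

D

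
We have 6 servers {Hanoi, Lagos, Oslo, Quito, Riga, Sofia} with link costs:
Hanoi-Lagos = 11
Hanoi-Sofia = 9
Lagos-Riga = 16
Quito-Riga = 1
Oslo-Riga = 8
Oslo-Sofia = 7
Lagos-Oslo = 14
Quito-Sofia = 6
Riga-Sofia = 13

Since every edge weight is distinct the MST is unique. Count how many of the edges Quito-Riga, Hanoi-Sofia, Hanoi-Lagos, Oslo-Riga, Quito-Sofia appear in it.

4

Kruskal's algorithm — process edges by increasing weight (ties by edge label):
Quito-Riga (1): add. Components now {Sofia} {Hanoi} {Oslo} {Lagos} {Quito,Riga}
Quito-Sofia (6): add. Components now {Quito,Riga,Sofia} {Hanoi} {Oslo} {Lagos}
Oslo-Sofia (7): add. Components now {Oslo,Quito,Riga,Sofia} {Hanoi} {Lagos}
Oslo-Riga (8): skip — Oslo and Riga already connected.
Hanoi-Sofia (9): add. Components now {Hanoi,Oslo,Quito,Riga,Sofia} {Lagos}
Hanoi-Lagos (11): add. Components now {Hanoi,Lagos,Oslo,Quito,Riga,Sofia}
MST edge set: {Quito-Riga, Quito-Sofia, Oslo-Sofia, Hanoi-Sofia, Hanoi-Lagos}.
Of the listed edges, {Quito-Riga, Hanoi-Sofia, Hanoi-Lagos, Quito-Sofia} are in the MST → 4.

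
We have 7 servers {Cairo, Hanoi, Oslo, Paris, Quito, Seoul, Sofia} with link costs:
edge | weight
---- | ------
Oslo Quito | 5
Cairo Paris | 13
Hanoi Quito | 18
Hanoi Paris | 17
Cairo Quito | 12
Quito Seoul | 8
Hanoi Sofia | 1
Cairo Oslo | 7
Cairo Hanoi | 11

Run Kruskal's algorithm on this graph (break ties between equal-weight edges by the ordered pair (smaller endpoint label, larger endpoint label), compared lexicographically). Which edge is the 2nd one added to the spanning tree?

Kruskal's algorithm — process edges by increasing weight (ties by edge label):
Hanoi Sofia (1): add. Components now {Hanoi,Sofia} {Paris} {Cairo} {Oslo} {Quito} {Seoul}
Oslo Quito (5): add. Components now {Hanoi,Sofia} {Paris} {Cairo} {Oslo,Quito} {Seoul}
Cairo Oslo (7): add. Components now {Hanoi,Sofia} {Paris} {Cairo,Oslo,Quito} {Seoul}
Quito Seoul (8): add. Components now {Hanoi,Sofia} {Paris} {Cairo,Oslo,Quito,Seoul}
Cairo Hanoi (11): add. Components now {Cairo,Hanoi,Oslo,Quito,Seoul,Sofia} {Paris}
Cairo Quito (12): skip — Cairo and Quito already connected.
Cairo Paris (13): add. Components now {Cairo,Hanoi,Oslo,Paris,Quito,Seoul,Sofia}
The 2nd edge added is Oslo Quito.

Oslo-Quito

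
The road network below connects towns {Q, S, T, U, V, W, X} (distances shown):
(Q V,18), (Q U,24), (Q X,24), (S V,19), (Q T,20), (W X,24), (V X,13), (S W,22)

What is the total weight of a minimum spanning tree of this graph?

Kruskal's algorithm — process edges by increasing weight (ties by edge label):
V X (13): add — endpoints in different components.
Q V (18): add — endpoints in different components.
S V (19): add — endpoints in different components.
Q T (20): add — endpoints in different components.
S W (22): add — endpoints in different components.
Q U (24): add — endpoints in different components.
MST edges: V X, Q V, S V, Q T, S W, Q U; total weight 13+18+19+20+22+24 = 116.

116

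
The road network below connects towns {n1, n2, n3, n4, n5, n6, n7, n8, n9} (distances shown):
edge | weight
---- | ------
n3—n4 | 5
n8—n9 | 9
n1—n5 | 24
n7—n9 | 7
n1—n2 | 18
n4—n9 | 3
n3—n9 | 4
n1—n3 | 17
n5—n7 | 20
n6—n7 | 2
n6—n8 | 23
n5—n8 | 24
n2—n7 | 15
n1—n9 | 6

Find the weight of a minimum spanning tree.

66

Prim, starting at n9.
Step 1: frontier [n4—n9 3, n3—n9 4, n1—n9 6, n7—n9 7, n8—n9 9] → take n4—n9 (3); add n4.
Step 2: frontier [n3—n4 5, n3—n9 4, n1—n9 6, n7—n9 7, n8—n9 9] → take n3—n9 (4); add n3.
Step 3: frontier [n1—n3 17, n1—n9 6, n7—n9 7, n8—n9 9] → take n1—n9 (6); add n1.
Step 4: frontier [n1—n2 18, n1—n5 24, n7—n9 7, n8—n9 9] → take n7—n9 (7); add n7.
Step 5: frontier [n1—n2 18, n1—n5 24, n6—n7 2, n2—n7 15, n5—n7 20, n8—n9 9] → take n6—n7 (2); add n6.
Step 6: frontier [n1—n2 18, n1—n5 24, n6—n8 23, n2—n7 15, n5—n7 20, n8—n9 9] → take n8—n9 (9); add n8.
Step 7: frontier [n1—n2 18, n1—n5 24, n2—n7 15, n5—n7 20, n5—n8 24] → take n2—n7 (15); add n2.
Step 8: frontier [n1—n5 24, n5—n7 20, n5—n8 24] → take n5—n7 (20); add n5.
MST edges: n4—n9, n3—n9, n1—n9, n7—n9, n6—n7, n8—n9, n2—n7, n5—n7; total weight 3+4+6+7+2+9+15+20 = 66.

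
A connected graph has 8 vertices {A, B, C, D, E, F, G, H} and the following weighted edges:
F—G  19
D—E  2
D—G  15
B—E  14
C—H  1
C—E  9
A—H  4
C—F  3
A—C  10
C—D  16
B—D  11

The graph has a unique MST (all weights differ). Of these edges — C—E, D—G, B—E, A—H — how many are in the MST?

3

Kruskal's algorithm — process edges by increasing weight (ties by edge label):
C—H (1): add — endpoints in different components.
D—E (2): add — endpoints in different components.
C—F (3): add — endpoints in different components.
A—H (4): add — endpoints in different components.
C—E (9): add — endpoints in different components.
A—C (10): skip — A and C already connected.
B—D (11): add — endpoints in different components.
B—E (14): skip — B and E already connected.
D—G (15): add — endpoints in different components.
MST edge set: {C—H, D—E, C—F, A—H, C—E, B—D, D—G}.
Of the listed edges, {C—E, D—G, A—H} are in the MST → 3.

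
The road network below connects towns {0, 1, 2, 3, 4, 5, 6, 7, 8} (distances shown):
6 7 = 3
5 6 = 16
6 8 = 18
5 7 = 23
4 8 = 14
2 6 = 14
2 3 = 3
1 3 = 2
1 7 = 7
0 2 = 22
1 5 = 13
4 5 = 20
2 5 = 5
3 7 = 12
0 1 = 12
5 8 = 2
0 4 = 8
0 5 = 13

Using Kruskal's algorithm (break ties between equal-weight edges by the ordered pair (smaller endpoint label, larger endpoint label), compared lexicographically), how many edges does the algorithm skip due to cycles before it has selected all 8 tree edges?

Sort edges by weight, then run Kruskal:
1 3 (2): add — endpoints in different components.
5 8 (2): add — endpoints in different components.
2 3 (3): add — endpoints in different components.
6 7 (3): add — endpoints in different components.
2 5 (5): add — endpoints in different components.
1 7 (7): add — endpoints in different components.
0 4 (8): add — endpoints in different components.
0 1 (12): add — endpoints in different components.
Edges rejected before the tree was complete: 0.

0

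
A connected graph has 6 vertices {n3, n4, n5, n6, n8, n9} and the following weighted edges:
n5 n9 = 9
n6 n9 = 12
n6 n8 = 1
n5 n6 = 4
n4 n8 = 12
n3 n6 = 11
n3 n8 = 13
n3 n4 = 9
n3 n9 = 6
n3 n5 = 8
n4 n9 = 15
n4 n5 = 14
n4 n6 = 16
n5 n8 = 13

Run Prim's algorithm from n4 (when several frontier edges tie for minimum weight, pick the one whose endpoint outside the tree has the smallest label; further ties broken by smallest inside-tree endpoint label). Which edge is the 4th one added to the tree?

Prim's algorithm from n4:
Step 1: frontier [n3 n4 9, n4 n8 12, n4 n5 14, n4 n9 15, n4 n6 16] → take n3 n4 (9); add n3.
Step 2: frontier [n3 n9 6, n3 n5 8, n3 n6 11, n3 n8 13, n4 n8 12, n4 n5 14, n4 n9 15, n4 n6 16] → take n3 n9 (6); add n9.
Step 3: frontier [n3 n5 8, n3 n6 11, n3 n8 13, n4 n8 12, n4 n5 14, n4 n6 16, n5 n9 9, n6 n9 12] → take n3 n5 (8); add n5.
Step 4: frontier [n3 n6 11, n3 n8 13, n4 n8 12, n4 n6 16, n5 n6 4, n5 n8 13, n6 n9 12] → take n5 n6 (4); add n6.
Step 5: frontier [n3 n8 13, n4 n8 12, n5 n8 13, n6 n8 1] → take n6 n8 (1); add n8.
The 4th edge added is n5 n6.

n5-n6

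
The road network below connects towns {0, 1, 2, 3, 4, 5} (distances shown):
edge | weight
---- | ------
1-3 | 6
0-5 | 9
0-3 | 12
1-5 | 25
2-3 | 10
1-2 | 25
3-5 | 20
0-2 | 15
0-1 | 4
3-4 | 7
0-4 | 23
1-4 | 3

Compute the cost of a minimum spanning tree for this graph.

32

Prim, starting at 0.
Step 1: frontier [0-1 4, 0-5 9, 0-3 12, 0-2 15, 0-4 23] → take 0-1 (4); add 1.
Step 2: frontier [0-5 9, 0-3 12, 0-2 15, 0-4 23, 1-4 3, 1-3 6, 1-2 25, 1-5 25] → take 1-4 (3); add 4.
Step 3: frontier [0-5 9, 0-3 12, 0-2 15, 1-3 6, 1-2 25, 1-5 25, 3-4 7] → take 1-3 (6); add 3.
Step 4: frontier [0-5 9, 0-2 15, 1-2 25, 1-5 25, 2-3 10, 3-5 20] → take 0-5 (9); add 5.
Step 5: frontier [0-2 15, 1-2 25, 2-3 10] → take 2-3 (10); add 2.
MST edges: 0-1, 1-4, 1-3, 0-5, 2-3; total weight 4+3+6+9+10 = 32.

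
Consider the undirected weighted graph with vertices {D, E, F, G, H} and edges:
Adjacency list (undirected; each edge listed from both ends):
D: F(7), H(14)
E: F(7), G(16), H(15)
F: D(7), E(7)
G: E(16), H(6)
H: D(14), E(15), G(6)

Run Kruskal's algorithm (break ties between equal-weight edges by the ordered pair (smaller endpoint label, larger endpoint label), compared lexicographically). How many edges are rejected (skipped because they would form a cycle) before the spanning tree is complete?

Kruskal: consider edges lightest-first.
G-H (6): add — endpoints in different components.
D-F (7): add — endpoints in different components.
E-F (7): add — endpoints in different components.
D-H (14): add — endpoints in different components.
Edges rejected before the tree was complete: 0.

0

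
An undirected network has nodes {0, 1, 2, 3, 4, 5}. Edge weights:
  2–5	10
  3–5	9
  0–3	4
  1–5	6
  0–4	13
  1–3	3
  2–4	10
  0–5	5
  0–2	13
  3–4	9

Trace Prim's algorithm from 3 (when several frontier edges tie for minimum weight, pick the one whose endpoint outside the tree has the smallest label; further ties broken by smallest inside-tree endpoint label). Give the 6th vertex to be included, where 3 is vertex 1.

Prim, starting at 3.
Step 1: cheapest edge leaving the tree is 1–3 (3); add 1.
Step 2: cheapest edge leaving the tree is 0–3 (4); add 0.
Step 3: cheapest edge leaving the tree is 0–5 (5); add 5.
Step 4: cheapest edge leaving the tree is 3–4 (9); add 4.
Step 5: cheapest edge leaving the tree is 2–4 (10); add 2.
Vertex order: 3, 1, 0, 5, 4, 2. The 6th vertex is 2.

2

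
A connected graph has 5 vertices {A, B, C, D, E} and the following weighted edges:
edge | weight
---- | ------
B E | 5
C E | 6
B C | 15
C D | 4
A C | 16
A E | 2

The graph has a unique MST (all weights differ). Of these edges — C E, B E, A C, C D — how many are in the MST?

Kruskal: consider edges lightest-first.
A E (2): add. Components now {A,E} {B} {C} {D}
C D (4): add. Components now {A,E} {B} {C,D}
B E (5): add. Components now {A,B,E} {C,D}
C E (6): add. Components now {A,B,C,D,E}
MST edge set: {A E, C D, B E, C E}.
Of the listed edges, {C E, B E, C D} are in the MST → 3.

3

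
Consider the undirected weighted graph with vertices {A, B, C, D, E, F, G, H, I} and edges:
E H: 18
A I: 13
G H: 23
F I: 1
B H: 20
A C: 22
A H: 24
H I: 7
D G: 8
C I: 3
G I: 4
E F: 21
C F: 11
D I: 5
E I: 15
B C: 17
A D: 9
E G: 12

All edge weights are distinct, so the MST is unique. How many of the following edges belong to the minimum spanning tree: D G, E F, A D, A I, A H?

1

Kruskal: consider edges lightest-first.
F I (1): add — endpoints in different components.
C I (3): add — endpoints in different components.
G I (4): add — endpoints in different components.
D I (5): add — endpoints in different components.
H I (7): add — endpoints in different components.
D G (8): skip — D and G already connected.
A D (9): add — endpoints in different components.
C F (11): skip — C and F already connected.
E G (12): add — endpoints in different components.
A I (13): skip — A and I already connected.
E I (15): skip — E and I already connected.
B C (17): add — endpoints in different components.
MST edge set: {F I, C I, G I, D I, H I, A D, E G, B C}.
Of the listed edges, {A D} are in the MST → 1.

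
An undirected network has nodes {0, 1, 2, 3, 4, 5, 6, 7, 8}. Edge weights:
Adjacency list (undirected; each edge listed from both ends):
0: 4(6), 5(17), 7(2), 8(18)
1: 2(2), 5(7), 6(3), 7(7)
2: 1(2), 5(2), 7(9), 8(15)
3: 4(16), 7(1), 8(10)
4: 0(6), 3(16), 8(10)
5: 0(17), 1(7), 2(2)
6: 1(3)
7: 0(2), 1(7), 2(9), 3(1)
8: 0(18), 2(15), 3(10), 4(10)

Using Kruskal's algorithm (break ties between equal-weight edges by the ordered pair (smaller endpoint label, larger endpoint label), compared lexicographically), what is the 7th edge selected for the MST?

1-7

Kruskal: consider edges lightest-first.
3—7 (1): add — endpoints in different components.
0—7 (2): add — endpoints in different components.
1—2 (2): add — endpoints in different components.
2—5 (2): add — endpoints in different components.
1—6 (3): add — endpoints in different components.
0—4 (6): add — endpoints in different components.
1—5 (7): skip — 1 and 5 already connected.
1—7 (7): add — endpoints in different components.
2—7 (9): skip — 2 and 7 already connected.
3—8 (10): add — endpoints in different components.
The 7th edge added is 1—7.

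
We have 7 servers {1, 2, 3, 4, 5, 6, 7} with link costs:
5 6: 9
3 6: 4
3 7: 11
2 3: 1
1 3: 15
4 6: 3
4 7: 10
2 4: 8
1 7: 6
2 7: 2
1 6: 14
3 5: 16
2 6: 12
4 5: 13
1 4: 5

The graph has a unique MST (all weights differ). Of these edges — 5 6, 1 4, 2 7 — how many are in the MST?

3

Sort edges by weight, then run Kruskal:
2 3 (1): add — endpoints in different components.
2 7 (2): add — endpoints in different components.
4 6 (3): add — endpoints in different components.
3 6 (4): add — endpoints in different components.
1 4 (5): add — endpoints in different components.
1 7 (6): skip — 1 and 7 already connected.
2 4 (8): skip — 2 and 4 already connected.
5 6 (9): add — endpoints in different components.
MST edge set: {2 3, 2 7, 4 6, 3 6, 1 4, 5 6}.
Of the listed edges, {5 6, 1 4, 2 7} are in the MST → 3.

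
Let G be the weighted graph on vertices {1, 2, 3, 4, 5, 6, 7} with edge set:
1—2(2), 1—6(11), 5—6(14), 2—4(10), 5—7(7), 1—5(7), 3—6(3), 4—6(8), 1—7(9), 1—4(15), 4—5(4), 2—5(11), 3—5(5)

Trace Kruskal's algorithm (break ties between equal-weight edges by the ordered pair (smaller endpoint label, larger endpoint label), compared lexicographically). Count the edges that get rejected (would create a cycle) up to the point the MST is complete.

0

Kruskal's algorithm — process edges by increasing weight (ties by edge label):
1—2 (2): add — endpoints in different components.
3—6 (3): add — endpoints in different components.
4—5 (4): add — endpoints in different components.
3—5 (5): add — endpoints in different components.
1—5 (7): add — endpoints in different components.
5—7 (7): add — endpoints in different components.
Edges rejected before the tree was complete: 0.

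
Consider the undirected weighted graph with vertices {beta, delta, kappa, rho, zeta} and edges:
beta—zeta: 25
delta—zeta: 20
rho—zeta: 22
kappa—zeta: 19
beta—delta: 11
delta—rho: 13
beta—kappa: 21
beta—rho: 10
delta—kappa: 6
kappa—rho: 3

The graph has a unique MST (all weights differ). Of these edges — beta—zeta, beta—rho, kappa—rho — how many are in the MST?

2

Kruskal: consider edges lightest-first.
kappa—rho (3): add — endpoints in different components.
delta—kappa (6): add — endpoints in different components.
beta—rho (10): add — endpoints in different components.
beta—delta (11): skip — beta and delta already connected.
delta—rho (13): skip — delta and rho already connected.
kappa—zeta (19): add — endpoints in different components.
MST edge set: {kappa—rho, delta—kappa, beta—rho, kappa—zeta}.
Of the listed edges, {beta—rho, kappa—rho} are in the MST → 2.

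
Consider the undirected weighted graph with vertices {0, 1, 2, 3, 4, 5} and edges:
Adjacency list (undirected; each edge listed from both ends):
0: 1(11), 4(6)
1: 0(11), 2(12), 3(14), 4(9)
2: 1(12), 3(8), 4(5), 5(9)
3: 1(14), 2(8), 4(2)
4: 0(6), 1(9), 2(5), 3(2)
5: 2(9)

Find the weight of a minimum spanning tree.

Sort edges by weight, then run Kruskal:
3 4 (2): add. Components now {0} {1} {2} {3,4} {5}
2 4 (5): add. Components now {0} {1} {2,3,4} {5}
0 4 (6): add. Components now {0,2,3,4} {1} {5}
2 3 (8): skip — 2 and 3 already connected.
1 4 (9): add. Components now {0,1,2,3,4} {5}
2 5 (9): add. Components now {0,1,2,3,4,5}
MST edges: 3 4, 2 4, 0 4, 1 4, 2 5; total weight 2+5+6+9+9 = 31.

31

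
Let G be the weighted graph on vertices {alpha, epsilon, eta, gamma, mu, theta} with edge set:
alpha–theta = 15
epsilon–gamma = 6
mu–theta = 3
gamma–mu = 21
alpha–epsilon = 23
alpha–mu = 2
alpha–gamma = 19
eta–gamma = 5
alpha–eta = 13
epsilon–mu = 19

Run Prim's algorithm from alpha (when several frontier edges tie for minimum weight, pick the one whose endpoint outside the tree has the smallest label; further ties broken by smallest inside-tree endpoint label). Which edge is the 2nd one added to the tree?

Prim, starting at alpha.
Step 1: frontier [alpha–mu 2, alpha–eta 13, alpha–theta 15, alpha–gamma 19, alpha–epsilon 23] → take alpha–mu (2); add mu.
Step 2: frontier [alpha–eta 13, alpha–theta 15, alpha–gamma 19, alpha–epsilon 23, mu–theta 3, epsilon–mu 19, gamma–mu 21] → take mu–theta (3); add theta.
Step 3: frontier [alpha–eta 13, alpha–gamma 19, alpha–epsilon 23, epsilon–mu 19, gamma–mu 21] → take alpha–eta (13); add eta.
Step 4: frontier [alpha–gamma 19, alpha–epsilon 23, eta–gamma 5, epsilon–mu 19, gamma–mu 21] → take eta–gamma (5); add gamma.
Step 5: frontier [alpha–epsilon 23, epsilon–gamma 6, epsilon–mu 19] → take epsilon–gamma (6); add epsilon.
The 2nd edge added is mu–theta.

mu-theta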